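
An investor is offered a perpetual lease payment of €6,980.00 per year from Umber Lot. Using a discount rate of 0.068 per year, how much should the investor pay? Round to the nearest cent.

€102647.06

Level perpetuity: PV = C / r = €6,980.00 / 0.068 = €102,647.06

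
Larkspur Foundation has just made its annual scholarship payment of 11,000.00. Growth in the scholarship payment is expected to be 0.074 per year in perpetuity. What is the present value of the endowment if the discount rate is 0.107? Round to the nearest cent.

358000.00

D₁ = D₀ × (1 + g) = 11,000.00 × 1.074 = 11,814.0000
Growing perpetuity: P = D₁ / (r − g) = 11,814.0000 / (0.107 − 0.074) = 358,000.00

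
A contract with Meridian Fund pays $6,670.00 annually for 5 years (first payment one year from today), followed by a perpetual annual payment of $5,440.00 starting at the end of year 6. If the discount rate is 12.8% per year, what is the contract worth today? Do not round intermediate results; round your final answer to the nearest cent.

$46847.39

PV of 5-year annuity: $6,670.00 × [1 − (1+0.128)^−5] / 0.128 = 23574.86849
Perpetuity value at year 5: $5,440.00 / 0.128 = 42500.00000
PV of perpetuity: 42500.00000 / (1+0.128)^5 = 23272.52105
Total PV = 23574.86849 + 23272.52105 = 46847.38954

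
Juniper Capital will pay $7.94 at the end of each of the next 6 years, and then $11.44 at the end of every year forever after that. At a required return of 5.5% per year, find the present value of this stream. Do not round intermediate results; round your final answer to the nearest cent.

PV of 6-year annuity: $7.94 × [1 − (1+0.055)^−6] / 0.055 = 39.66451
Perpetuity value at year 6: $11.44 / 0.055 = 208.00000
PV of perpetuity: 208.00000 / (1+0.055)^6 = 150.85113
Total PV = 39.66451 + 150.85113 = 190.51564

$190.52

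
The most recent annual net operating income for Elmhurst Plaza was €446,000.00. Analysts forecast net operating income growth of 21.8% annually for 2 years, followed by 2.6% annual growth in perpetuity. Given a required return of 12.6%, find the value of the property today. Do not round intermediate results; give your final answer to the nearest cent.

D_1 = 543228.00000
D_2 = 661651.70400
Terminal value at year 2: TV = D_2×(1+g_2)/(r−g_2) = 678854.64830/0.1 = 6788546.48304
P_0 = D_1/(1+r)^1 + D_2/(1+r)^2 + TV/(1+r)^2
    = 482440.49734 + 521858.37101 + 5354266.88654 = 6358565.75488

€6358565.75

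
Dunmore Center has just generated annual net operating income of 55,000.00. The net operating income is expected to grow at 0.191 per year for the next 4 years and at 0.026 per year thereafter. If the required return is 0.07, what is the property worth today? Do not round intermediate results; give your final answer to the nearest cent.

D_1 = 65505.00000
D_2 = 78016.45500
D_3 = 92917.59791
D_4 = 110664.85910
Terminal value at year 4: TV = D_4×(1+g_2)/(r−g_2) = 113542.14544/0.044 = 2580503.30549
P_0 = D_1/(1+r)^1 + D_2/(1+r)^2 + D_3/(1+r)^3 + D_4/(1+r)^4 + TV/(1+r)^4
    = 61219.62617 + 68142.59324 + 75848.43790 + 84425.69115 + 1968653.61643 = 2258289.96489

2258289.96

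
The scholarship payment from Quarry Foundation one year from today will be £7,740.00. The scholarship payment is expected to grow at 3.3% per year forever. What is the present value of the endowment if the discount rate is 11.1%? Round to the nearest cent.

Growing perpetuity: P = D₁ / (r − g) = £7,740.0000 / (0.111 − 0.033) = £99,230.77

£99230.77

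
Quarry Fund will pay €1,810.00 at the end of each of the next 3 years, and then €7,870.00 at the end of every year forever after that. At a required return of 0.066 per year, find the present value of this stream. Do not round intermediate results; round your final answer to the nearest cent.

PV of 3-year annuity: €1,810.00 × [1 − (1+0.066)^−3] / 0.066 = 4784.94082
Perpetuity value at year 3: €7,870.00 / 0.066 = 119242.42424
PV of perpetuity: 119242.42424 / (1+0.066)^3 = 98437.18432
Total PV = 4784.94082 + 98437.18432 = 103222.12514

€103222.13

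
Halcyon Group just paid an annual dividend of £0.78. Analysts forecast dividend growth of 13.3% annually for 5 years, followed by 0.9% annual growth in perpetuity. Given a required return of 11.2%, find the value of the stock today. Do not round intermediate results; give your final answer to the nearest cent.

£12.52

D_1 = 0.88374
D_2 = 1.00128
D_3 = 1.13445
D_4 = 1.28533
D_5 = 1.45628
Terminal value at year 5: TV = D_5×(1+g_2)/(r−g_2) = 1.46938/0.103 = 14.26586
P_0 = D_1/(1+r)^1 + D_2/(1+r)^2 + D_3/(1+r)^3 + D_4/(1+r)^4 + D_5/(1+r)^5 + TV/(1+r)^5
    = 0.79473 + 0.80974 + 0.82503 + 0.84061 + 0.85649 + 8.39024 = 12.51683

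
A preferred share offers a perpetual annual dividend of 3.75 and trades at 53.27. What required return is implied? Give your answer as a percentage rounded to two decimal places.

7.04%

P = C/r ⇒ r = C/P = 3.75/53.27 = 0.070396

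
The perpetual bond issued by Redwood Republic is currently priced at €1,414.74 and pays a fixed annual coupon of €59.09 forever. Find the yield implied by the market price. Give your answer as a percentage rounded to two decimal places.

4.18%

P = C/r ⇒ r = C/P = €59.09/€1,414.74 = 0.041767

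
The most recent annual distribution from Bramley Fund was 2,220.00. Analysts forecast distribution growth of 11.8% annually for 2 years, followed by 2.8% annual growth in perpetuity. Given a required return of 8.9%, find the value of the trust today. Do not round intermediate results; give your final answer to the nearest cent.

D_1 = 2481.96000
D_2 = 2774.83128
Terminal value at year 2: TV = D_2×(1+g_2)/(r−g_2) = 2852.52656/0.061 = 46762.73042
P_0 = D_1/(1+r)^1 + D_2/(1+r)^2 + TV/(1+r)^2
    = 2279.11846 + 2339.81124 + 39431.57295 = 44050.50264

44050.50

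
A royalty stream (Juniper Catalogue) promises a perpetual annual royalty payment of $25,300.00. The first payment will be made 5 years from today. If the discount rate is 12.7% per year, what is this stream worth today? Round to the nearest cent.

Value at end of year 4: C / r = $25,300.00 / 0.127 = $199,212.5984
Discount to today: PV = $199,212.5984 / (1 + 0.127)^4 = $199,212.5984 / 1.613228 = $123,486.97

$123486.97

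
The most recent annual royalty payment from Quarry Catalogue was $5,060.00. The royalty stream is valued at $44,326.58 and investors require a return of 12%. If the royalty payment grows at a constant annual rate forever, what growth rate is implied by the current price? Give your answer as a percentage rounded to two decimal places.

0.52%

P = D₀(1+g)/(r−g) ⇒ P(r−g) = D₀(1+g) ⇒ g(P+D₀) = P·r − D₀
g = (P·r − D₀)/(P + D₀) = ($44,326.58×0.12 − $5,060.00) / ($44,326.58 + $5,060.00) = 0.005248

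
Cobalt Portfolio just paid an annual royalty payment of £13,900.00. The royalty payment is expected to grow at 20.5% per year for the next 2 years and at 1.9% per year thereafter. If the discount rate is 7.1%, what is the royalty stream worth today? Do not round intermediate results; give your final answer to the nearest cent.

D_1 = 16749.50000
D_2 = 20183.14750
Terminal value at year 2: TV = D_2×(1+g_2)/(r−g_2) = 20566.62730/0.052 = 395512.06351
P_0 = D_1/(1+r)^1 + D_2/(1+r)^2 + TV/(1+r)^2
    = 15639.12232 + 17595.83790 + 344810.74653 = 378045.70674

£378045.71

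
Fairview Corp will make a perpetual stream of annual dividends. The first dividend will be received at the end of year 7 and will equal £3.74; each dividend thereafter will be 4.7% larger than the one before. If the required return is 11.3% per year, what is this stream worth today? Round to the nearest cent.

£29.81

Value at end of year 6: C₁ / (r − g) = £3.74 / (0.113 − 0.047) = £56.6667
Discount to today: PV = £56.6667 / (1 + 0.113)^6 = £56.6667 / 1.900951 = £29.81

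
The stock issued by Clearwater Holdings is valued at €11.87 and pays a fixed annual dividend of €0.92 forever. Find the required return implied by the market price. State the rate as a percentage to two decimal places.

7.75%

P = C/r ⇒ r = C/P = €0.92/€11.87 = 0.077506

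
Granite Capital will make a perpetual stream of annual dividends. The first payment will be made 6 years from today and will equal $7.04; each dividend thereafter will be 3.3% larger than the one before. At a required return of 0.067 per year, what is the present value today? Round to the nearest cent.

Value at end of year 5: C₁ / (r − g) = $7.04 / (0.067 − 0.033) = $207.0588
Discount to today: PV = $207.0588 / (1 + 0.067)^5 = $207.0588 / 1.383000 = $149.72

$149.72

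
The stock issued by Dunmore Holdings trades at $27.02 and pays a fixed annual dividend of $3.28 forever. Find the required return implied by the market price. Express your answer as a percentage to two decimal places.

P = C/r ⇒ r = C/P = $3.28/$27.02 = 0.121392

12.14%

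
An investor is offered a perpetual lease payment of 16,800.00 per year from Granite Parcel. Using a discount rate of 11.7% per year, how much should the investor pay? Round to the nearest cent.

143589.74

Level perpetuity: PV = C / r = 16,800.00 / 0.117 = 143,589.74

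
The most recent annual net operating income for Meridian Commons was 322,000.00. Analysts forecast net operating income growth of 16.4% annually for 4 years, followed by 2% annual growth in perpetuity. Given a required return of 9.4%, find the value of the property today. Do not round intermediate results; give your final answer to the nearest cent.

7195739.68

D_1 = 374808.00000
D_2 = 436276.51200
D_3 = 507825.85997
D_4 = 591109.30100
Terminal value at year 4: TV = D_4×(1+g_2)/(r−g_2) = 602931.48702/0.074 = 8147722.79761
P_0 = D_1/(1+r)^1 + D_2/(1+r)^2 + D_3/(1+r)^3 + D_4/(1+r)^4 + TV/(1+r)^4
    = 342603.29068 + 364524.89063 + 387849.15237 + 412665.82574 + 5688096.51693 = 7195739.67634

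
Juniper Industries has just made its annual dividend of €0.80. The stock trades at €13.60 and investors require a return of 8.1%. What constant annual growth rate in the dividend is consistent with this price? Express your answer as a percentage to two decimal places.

2.09%

P = D₀(1+g)/(r−g) ⇒ P(r−g) = D₀(1+g) ⇒ g(P+D₀) = P·r − D₀
g = (P·r − D₀)/(P + D₀) = (€13.60×0.081 − €0.80) / (€13.60 + €0.80) = 0.020944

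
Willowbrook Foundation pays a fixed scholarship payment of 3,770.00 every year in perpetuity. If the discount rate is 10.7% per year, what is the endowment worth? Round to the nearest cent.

Level perpetuity: PV = C / r = 3,770.00 / 0.107 = 35,233.64

35233.64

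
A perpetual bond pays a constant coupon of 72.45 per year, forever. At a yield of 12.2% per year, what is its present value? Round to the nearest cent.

593.85

Level perpetuity: PV = C / r = 72.45 / 0.122 = 593.85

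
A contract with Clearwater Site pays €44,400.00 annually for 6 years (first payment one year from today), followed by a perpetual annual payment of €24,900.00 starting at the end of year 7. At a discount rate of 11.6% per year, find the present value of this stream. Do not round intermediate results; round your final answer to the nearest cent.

€295744.16

PV of 6-year annuity: €44,400.00 × [1 − (1+0.116)^−6] / 0.116 = 184633.37721
Perpetuity value at year 6: €24,900.00 / 0.116 = 214655.17241
PV of perpetuity: 214655.17241 / (1+0.116)^6 = 111110.77844
Total PV = 184633.37721 + 111110.77844 = 295744.15565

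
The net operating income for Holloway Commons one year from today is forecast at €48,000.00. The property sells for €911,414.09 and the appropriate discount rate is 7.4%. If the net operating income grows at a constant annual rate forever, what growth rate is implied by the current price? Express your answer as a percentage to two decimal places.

P = D₁/(r−g) ⇒ g = r − D₁/P = 0.074 − €48,000.00/€911,414.09 = 0.021335

2.13%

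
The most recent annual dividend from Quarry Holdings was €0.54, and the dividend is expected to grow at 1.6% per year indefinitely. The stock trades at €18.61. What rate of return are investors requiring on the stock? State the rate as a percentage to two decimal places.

4.55%

D₁ = €0.54 × 1.016 = €0.5486
P = D₁/(r − g) ⇒ r = D₁/P + g = €0.5486/€18.61 + 0.016 = 0.029481 + 0.016 = 0.045481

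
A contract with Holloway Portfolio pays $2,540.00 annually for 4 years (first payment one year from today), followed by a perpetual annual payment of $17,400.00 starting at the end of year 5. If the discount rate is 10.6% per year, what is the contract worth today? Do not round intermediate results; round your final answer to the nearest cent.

PV of 4-year annuity: $2,540.00 × [1 − (1+0.106)^−4] / 0.106 = 7947.98688
Perpetuity value at year 4: $17,400.00 / 0.106 = 164150.94340
PV of perpetuity: 164150.94340 / (1+0.106)^4 = 109704.10411
Total PV = 7947.98688 + 109704.10411 = 117652.09099

$117652.09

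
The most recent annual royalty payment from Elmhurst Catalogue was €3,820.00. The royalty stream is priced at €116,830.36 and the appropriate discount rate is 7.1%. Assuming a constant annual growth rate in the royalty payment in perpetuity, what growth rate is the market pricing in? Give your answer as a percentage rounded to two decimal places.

P = D₀(1+g)/(r−g) ⇒ P(r−g) = D₀(1+g) ⇒ g(P+D₀) = P·r − D₀
g = (P·r − D₀)/(P + D₀) = (€116,830.36×0.071 − €3,820.00) / (€116,830.36 + €3,820.00) = 0.037090

3.71%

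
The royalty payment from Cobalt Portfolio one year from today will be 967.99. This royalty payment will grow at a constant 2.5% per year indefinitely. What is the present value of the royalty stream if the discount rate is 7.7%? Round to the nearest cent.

18615.19

Growing perpetuity: P = D₁ / (r − g) = 967.9900 / (0.077 − 0.025) = 18,615.19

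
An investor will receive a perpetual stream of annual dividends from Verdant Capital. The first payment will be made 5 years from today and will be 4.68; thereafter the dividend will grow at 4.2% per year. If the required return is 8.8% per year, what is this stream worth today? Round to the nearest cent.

72.61

Value at end of year 4: C₁ / (r − g) = 4.68 / (0.088 − 0.042) = 101.7391
Discount to today: PV = 101.7391 / (1 + 0.088)^4 = 101.7391 / 1.401250 = 72.61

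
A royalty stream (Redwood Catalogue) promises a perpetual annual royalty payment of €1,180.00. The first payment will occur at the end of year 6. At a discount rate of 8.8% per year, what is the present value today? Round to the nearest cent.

€8795.39

Value at end of year 5: C / r = €1,180.00 / 0.088 = €13,409.0909
Discount to today: PV = €13,409.0909 / (1 + 0.088)^5 = €13,409.0909 / 1.524560 = €8,795.39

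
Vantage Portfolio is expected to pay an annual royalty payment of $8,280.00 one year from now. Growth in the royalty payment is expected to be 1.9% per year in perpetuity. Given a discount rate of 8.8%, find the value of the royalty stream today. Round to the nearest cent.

Growing perpetuity: P = D₁ / (r − g) = $8,280.0000 / (0.088 − 0.019) = $120,000.00

$120000.00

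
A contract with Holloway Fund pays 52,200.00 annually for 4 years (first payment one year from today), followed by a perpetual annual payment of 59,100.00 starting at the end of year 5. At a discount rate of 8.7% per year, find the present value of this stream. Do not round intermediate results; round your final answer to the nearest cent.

656808.28

PV of 4-year annuity: 52,200.00 × [1 − (1+0.087)^−4] / 0.087 = 170232.99085
Perpetuity value at year 4: 59,100.00 / 0.087 = 679310.34483
PV of perpetuity: 679310.34483 / (1+0.087)^4 = 486575.29197
Total PV = 170232.99085 + 486575.29197 = 656808.28282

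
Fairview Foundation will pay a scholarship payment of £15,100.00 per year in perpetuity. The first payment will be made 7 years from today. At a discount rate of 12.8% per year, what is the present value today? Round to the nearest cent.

Value at end of year 6: C / r = £15,100.00 / 0.128 = £117,968.7500
Discount to today: PV = £117,968.7500 / (1 + 0.128)^6 = £117,968.7500 / 2.059940 = £57,268.05

£57268.05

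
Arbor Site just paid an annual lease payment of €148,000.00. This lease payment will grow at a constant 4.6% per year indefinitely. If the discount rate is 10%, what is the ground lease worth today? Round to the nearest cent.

€2866814.81

D₁ = D₀ × (1 + g) = €148,000.00 × 1.046 = €154,808.0000
Growing perpetuity: P = D₁ / (r − g) = €154,808.0000 / (0.1 − 0.046) = €2,866,814.81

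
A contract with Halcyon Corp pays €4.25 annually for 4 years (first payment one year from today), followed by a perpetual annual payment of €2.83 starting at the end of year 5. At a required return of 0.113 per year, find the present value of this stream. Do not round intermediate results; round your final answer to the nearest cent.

€29.42

PV of 4-year annuity: €4.25 × [1 − (1+0.113)^−4] / 0.113 = 13.10138
Perpetuity value at year 4: €2.83 / 0.113 = 25.04425
PV of perpetuity: 25.04425 / (1+0.113)^4 = 16.32027
Total PV = 13.10138 + 16.32027 = 29.42165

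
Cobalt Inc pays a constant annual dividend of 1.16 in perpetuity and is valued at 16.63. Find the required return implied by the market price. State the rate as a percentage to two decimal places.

6.98%

P = C/r ⇒ r = C/P = 1.16/16.63 = 0.069753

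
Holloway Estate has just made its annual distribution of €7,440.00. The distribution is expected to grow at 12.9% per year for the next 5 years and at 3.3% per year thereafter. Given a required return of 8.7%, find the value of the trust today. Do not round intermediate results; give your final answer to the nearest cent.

€213769.67

D_1 = 8399.76000
D_2 = 9483.32904
D_3 = 10706.67849
D_4 = 12087.84001
D_5 = 13647.17137
Terminal value at year 5: TV = D_5×(1+g_2)/(r−g_2) = 14097.52803/0.054 = 261065.33384
P_0 = D_1/(1+r)^1 + D_2/(1+r)^2 + D_3/(1+r)^3 + D_4/(1+r)^4 + D_5/(1+r)^5 + TV/(1+r)^5
    = 7727.47010 + 8026.04760 + 8336.16168 + 8658.25808 + 8992.79979 + 172028.92935 = 213769.66660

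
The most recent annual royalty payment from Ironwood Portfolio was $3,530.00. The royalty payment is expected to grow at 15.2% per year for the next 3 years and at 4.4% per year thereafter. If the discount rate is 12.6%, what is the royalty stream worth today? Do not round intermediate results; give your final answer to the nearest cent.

D_1 = 4066.56000
D_2 = 4684.67712
D_3 = 5396.74804
Terminal value at year 3: TV = D_3×(1+g_2)/(r−g_2) = 5634.20496/0.082 = 68709.81654
P_0 = D_1/(1+r)^1 + D_2/(1+r)^2 + D_3/(1+r)^3 + TV/(1+r)^3
    = 3611.50977 + 3694.90165 + 3780.21909 + 48128.64306 = 59215.27357

$59215.27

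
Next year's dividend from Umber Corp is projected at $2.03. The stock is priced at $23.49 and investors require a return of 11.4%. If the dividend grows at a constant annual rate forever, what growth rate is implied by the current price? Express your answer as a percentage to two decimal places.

2.76%

P = D₁/(r−g) ⇒ g = r − D₁/P = 0.114 − $2.03/$23.49 = 0.027580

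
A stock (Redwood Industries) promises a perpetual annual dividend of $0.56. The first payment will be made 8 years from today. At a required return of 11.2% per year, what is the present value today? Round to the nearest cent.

Value at end of year 7: C / r = $0.56 / 0.112 = $5.0000
Discount to today: PV = $5.0000 / (1 + 0.112)^7 = $5.0000 / 2.102488 = $2.38

$2.38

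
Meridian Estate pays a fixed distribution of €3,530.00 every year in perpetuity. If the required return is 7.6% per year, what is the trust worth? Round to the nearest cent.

€46447.37

Level perpetuity: PV = C / r = €3,530.00 / 0.076 = €46,447.37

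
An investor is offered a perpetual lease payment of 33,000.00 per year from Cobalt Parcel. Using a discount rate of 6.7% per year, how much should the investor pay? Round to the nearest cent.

492537.31

Level perpetuity: PV = C / r = 33,000.00 / 0.067 = 492,537.31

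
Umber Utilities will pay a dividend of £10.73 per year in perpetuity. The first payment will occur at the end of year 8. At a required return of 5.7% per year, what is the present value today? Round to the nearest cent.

Value at end of year 7: C / r = £10.73 / 0.057 = £188.2456
Discount to today: PV = £188.2456 / (1 + 0.057)^7 = £188.2456 / 1.474093 = £127.70

£127.70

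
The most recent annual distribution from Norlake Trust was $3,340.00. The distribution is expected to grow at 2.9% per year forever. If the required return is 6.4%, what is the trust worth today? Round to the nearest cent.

$98196.00

D₁ = D₀ × (1 + g) = $3,340.00 × 1.029 = $3,436.8600
Growing perpetuity: P = D₁ / (r − g) = $3,436.8600 / (0.064 − 0.029) = $98,196.00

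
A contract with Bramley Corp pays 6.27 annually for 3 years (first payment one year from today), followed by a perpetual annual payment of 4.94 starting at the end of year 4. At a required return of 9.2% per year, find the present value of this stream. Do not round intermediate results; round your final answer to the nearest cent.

57.05

PV of 3-year annuity: 6.27 × [1 − (1+0.092)^−3] / 0.092 = 15.81482
Perpetuity value at year 3: 4.94 / 0.092 = 53.69565
PV of perpetuity: 53.69565 / (1+0.092)^3 = 41.23549
Total PV = 15.81482 + 41.23549 = 57.05031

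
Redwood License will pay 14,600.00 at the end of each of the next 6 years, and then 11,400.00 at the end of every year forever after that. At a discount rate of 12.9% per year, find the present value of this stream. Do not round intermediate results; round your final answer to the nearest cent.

101199.96

PV of 6-year annuity: 14,600.00 × [1 − (1+0.129)^−6] / 0.129 = 58527.12080
Perpetuity value at year 6: 11,400.00 / 0.129 = 88372.09302
PV of perpetuity: 88372.09302 / (1+0.129)^6 = 42672.83431
Total PV = 58527.12080 + 42672.83431 = 101199.95512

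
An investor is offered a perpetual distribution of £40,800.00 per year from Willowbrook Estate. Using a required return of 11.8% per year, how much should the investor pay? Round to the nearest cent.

£345762.71

Level perpetuity: PV = C / r = £40,800.00 / 0.118 = £345,762.71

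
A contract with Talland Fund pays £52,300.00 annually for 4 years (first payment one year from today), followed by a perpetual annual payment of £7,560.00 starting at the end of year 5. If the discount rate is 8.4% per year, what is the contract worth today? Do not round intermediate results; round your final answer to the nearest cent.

PV of 4-year annuity: £52,300.00 × [1 − (1+0.084)^−4] / 0.084 = 171693.05081
Perpetuity value at year 4: £7,560.00 / 0.084 = 90000.00000
PV of perpetuity: 90000.00000 / (1+0.084)^4 = 65181.65461
Total PV = 171693.05081 + 65181.65461 = 236874.70542

£236874.71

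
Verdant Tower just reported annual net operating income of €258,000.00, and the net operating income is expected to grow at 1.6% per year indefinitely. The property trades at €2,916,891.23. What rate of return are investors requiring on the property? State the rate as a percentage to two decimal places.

10.59%

D₁ = €258,000.00 × 1.016 = €262,128.0000
P = D₁/(r − g) ⇒ r = D₁/P + g = €262,128.0000/€2,916,891.23 + 0.016 = 0.089866 + 0.016 = 0.105866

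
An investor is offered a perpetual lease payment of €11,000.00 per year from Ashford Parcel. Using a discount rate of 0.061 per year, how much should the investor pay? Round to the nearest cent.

Level perpetuity: PV = C / r = €11,000.00 / 0.061 = €180,327.87

€180327.87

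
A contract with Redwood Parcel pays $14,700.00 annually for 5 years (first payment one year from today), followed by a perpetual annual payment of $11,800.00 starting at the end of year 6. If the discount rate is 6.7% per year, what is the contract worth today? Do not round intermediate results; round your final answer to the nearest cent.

PV of 5-year annuity: $14,700.00 × [1 − (1+0.067)^−5] / 0.067 = 60760.16006
Perpetuity value at year 5: $11,800.00 / 0.067 = 176119.40299
PV of perpetuity: 176119.40299 / (1+0.067)^5 = 127345.94117
Total PV = 60760.16006 + 127345.94117 = 188106.10123

$188106.10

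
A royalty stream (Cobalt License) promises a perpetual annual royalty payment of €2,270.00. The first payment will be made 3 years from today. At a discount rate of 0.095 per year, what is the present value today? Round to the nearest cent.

€19928.47

Value at end of year 2: C / r = €2,270.00 / 0.095 = €23,894.7368
Discount to today: PV = €23,894.7368 / (1 + 0.095)^2 = €23,894.7368 / 1.199025 = €19,928.47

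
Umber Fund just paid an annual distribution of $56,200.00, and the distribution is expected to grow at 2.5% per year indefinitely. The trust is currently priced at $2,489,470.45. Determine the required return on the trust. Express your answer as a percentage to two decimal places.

D₁ = $56,200.00 × 1.025 = $57,605.0000
P = D₁/(r − g) ⇒ r = D₁/P + g = $57,605.0000/$2,489,470.45 + 0.025 = 0.023139 + 0.025 = 0.048139

4.81%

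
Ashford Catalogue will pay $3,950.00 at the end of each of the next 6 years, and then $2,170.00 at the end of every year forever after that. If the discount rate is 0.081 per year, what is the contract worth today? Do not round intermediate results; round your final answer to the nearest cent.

$34993.95

PV of 6-year annuity: $3,950.00 × [1 − (1+0.081)^−6] / 0.081 = 18205.11100
Perpetuity value at year 6: $2,170.00 / 0.081 = 26790.12346
PV of perpetuity: 26790.12346 / (1+0.081)^6 = 16788.83463
Total PV = 18205.11100 + 16788.83463 = 34993.94563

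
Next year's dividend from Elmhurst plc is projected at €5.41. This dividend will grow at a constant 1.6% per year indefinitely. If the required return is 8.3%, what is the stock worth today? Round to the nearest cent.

Growing perpetuity: P = D₁ / (r − g) = €5.4100 / (0.083 − 0.016) = €80.75

€80.75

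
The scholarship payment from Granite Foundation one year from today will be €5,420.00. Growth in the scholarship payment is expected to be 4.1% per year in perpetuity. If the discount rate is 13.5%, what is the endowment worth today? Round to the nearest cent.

Growing perpetuity: P = D₁ / (r − g) = €5,420.0000 / (0.135 − 0.041) = €57,659.57

€57659.57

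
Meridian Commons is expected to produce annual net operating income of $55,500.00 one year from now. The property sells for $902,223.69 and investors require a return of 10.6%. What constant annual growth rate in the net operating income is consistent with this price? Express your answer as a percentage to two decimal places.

4.45%

P = D₁/(r−g) ⇒ g = r − D₁/P = 0.106 − $55,500.00/$902,223.69 = 0.044485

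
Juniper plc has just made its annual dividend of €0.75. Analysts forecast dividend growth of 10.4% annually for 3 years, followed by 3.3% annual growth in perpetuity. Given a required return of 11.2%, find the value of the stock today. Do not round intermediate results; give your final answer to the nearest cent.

€11.81

D_1 = 0.82800
D_2 = 0.91411
D_3 = 1.00918
Terminal value at year 3: TV = D_3×(1+g_2)/(r−g_2) = 1.04248/0.079 = 13.19598
P_0 = D_1/(1+r)^1 + D_2/(1+r)^2 + D_3/(1+r)^3 + TV/(1+r)^3
    = 0.74460 + 0.73925 + 0.73393 + 9.59682 = 11.81460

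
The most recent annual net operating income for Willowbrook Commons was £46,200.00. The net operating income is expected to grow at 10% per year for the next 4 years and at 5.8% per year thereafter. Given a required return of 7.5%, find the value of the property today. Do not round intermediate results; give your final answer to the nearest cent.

D_1 = 50820.00000
D_2 = 55902.00000
D_3 = 61492.20000
D_4 = 67641.42000
Terminal value at year 4: TV = D_4×(1+g_2)/(r−g_2) = 71564.62236/0.017 = 4209683.66824
P_0 = D_1/(1+r)^1 + D_2/(1+r)^2 + D_3/(1+r)^3 + D_4/(1+r)^4 + TV/(1+r)^4
    = 47274.41860 + 48373.82369 + 49498.79633 + 50649.93113 + 3152213.36097 = 3348010.33072

£3348010.33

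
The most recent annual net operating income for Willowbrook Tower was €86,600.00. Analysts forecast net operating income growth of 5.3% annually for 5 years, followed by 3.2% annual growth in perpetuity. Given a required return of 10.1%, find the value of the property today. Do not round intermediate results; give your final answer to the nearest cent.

D_1 = 91189.80000
D_2 = 96022.85940
D_3 = 101112.07095
D_4 = 106471.01071
D_5 = 112113.97428
Terminal value at year 5: TV = D_5×(1+g_2)/(r−g_2) = 115701.62145/0.069 = 1676835.09352
P_0 = D_1/(1+r)^1 + D_2/(1+r)^2 + D_3/(1+r)^3 + D_4/(1+r)^4 + D_5/(1+r)^5 + TV/(1+r)^5
    = 82824.52316 + 79213.64477 + 75760.18886 + 72457.29235 + 69298.39132 + 1036462.89624 = 1416016.93669

€1416016.94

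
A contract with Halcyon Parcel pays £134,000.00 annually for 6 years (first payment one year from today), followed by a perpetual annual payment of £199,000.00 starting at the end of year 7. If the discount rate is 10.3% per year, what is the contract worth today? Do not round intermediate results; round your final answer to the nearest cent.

PV of 6-year annuity: £134,000.00 × [1 − (1+0.103)^−6] / 0.103 = 578509.72223
Perpetuity value at year 6: £199,000.00 / 0.103 = 1932038.83495
PV of perpetuity: 1932038.83495 / (1+0.103)^6 = 1072908.72508
Total PV = 578509.72223 + 1072908.72508 = 1651418.44730

£1651418.45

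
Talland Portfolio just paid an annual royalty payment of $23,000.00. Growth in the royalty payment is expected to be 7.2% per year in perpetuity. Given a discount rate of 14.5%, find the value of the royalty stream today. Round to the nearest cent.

$337753.42

D₁ = D₀ × (1 + g) = $23,000.00 × 1.072 = $24,656.0000
Growing perpetuity: P = D₁ / (r − g) = $24,656.0000 / (0.145 − 0.072) = $337,753.42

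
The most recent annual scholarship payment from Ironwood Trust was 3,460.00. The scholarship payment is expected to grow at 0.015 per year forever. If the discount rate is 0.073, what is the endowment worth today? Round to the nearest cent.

60550.00

D₁ = D₀ × (1 + g) = 3,460.00 × 1.015 = 3,511.9000
Growing perpetuity: P = D₁ / (r − g) = 3,511.9000 / (0.073 − 0.015) = 60,550.00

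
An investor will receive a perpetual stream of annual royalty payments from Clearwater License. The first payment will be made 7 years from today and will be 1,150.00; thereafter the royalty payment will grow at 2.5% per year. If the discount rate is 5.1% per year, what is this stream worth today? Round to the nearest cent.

Value at end of year 6: C₁ / (r − g) = 1,150.00 / (0.051 − 0.025) = 44,230.7692
Discount to today: PV = 44,230.7692 / (1 + 0.051)^6 = 44,230.7692 / 1.347772 = 32,817.70

32817.70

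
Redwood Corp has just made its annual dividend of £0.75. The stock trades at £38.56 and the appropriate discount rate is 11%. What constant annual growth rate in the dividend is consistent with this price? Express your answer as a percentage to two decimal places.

8.88%

P = D₀(1+g)/(r−g) ⇒ P(r−g) = D₀(1+g) ⇒ g(P+D₀) = P·r − D₀
g = (P·r − D₀)/(P + D₀) = (£38.56×0.11 − £0.75) / (£38.56 + £0.75) = 0.088822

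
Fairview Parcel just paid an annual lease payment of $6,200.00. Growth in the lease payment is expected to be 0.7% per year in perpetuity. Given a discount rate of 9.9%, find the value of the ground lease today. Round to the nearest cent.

D₁ = D₀ × (1 + g) = $6,200.00 × 1.007 = $6,243.4000
Growing perpetuity: P = D₁ / (r − g) = $6,243.4000 / (0.099 − 0.007) = $67,863.04

$67863.04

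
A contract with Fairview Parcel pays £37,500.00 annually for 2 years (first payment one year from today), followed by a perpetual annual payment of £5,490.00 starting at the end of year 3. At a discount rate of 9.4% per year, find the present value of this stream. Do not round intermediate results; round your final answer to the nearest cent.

PV of 2-year annuity: £37,500.00 × [1 − (1+0.094)^−2] / 0.094 = 65610.49300
Perpetuity value at year 2: £5,490.00 / 0.094 = 58404.25532
PV of perpetuity: 58404.25532 / (1+0.094)^2 = 48798.87914
Total PV = 65610.49300 + 48798.87914 = 114409.37214

£114409.37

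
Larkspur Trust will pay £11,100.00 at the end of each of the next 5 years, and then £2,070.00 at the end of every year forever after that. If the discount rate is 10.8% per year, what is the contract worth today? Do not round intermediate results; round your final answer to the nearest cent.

PV of 5-year annuity: £11,100.00 × [1 − (1+0.108)^−5] / 0.108 = 41231.69433
Perpetuity value at year 5: £2,070.00 / 0.108 = 19166.66667
PV of perpetuity: 19166.66667 / (1+0.108)^5 = 11477.51286
Total PV = 41231.69433 + 11477.51286 = 52709.20719

£52709.21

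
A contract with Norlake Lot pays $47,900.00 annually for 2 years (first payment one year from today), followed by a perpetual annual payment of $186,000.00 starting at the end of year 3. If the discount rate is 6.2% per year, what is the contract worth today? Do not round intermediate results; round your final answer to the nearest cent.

$2747516.32

PV of 2-year annuity: $47,900.00 × [1 − (1+0.062)^−2] / 0.062 = 87573.99073
Perpetuity value at year 2: $186,000.00 / 0.062 = 3000000.00000
PV of perpetuity: 3000000.00000 / (1+0.062)^2 = 2659942.33245
Total PV = 87573.99073 + 2659942.33245 = 2747516.32318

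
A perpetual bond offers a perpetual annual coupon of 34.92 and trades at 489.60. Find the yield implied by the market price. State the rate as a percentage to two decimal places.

P = C/r ⇒ r = C/P = 34.92/489.60 = 0.071324

7.13%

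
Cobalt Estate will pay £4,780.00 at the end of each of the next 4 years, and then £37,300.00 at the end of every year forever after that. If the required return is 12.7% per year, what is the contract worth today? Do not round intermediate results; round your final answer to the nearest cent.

PV of 4-year annuity: £4,780.00 × [1 − (1+0.127)^−4] / 0.127 = 14307.05541
Perpetuity value at year 4: £37,300.00 / 0.127 = 293700.78740
PV of perpetuity: 293700.78740 / (1+0.127)^4 = 182057.86552
Total PV = 14307.05541 + 182057.86552 = 196364.92092

£196364.92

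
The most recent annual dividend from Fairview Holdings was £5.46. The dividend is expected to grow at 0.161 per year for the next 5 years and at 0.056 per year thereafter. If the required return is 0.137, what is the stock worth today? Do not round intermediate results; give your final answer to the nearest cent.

£108.10

D_1 = 6.33906
D_2 = 7.35965
D_3 = 8.54455
D_4 = 9.92022
D_5 = 11.51738
Terminal value at year 5: TV = D_5×(1+g_2)/(r−g_2) = 12.16235/0.081 = 150.15253
P_0 = D_1/(1+r)^1 + D_2/(1+r)^2 + D_3/(1+r)^3 + D_4/(1+r)^4 + D_5/(1+r)^5 + TV/(1+r)^5
    = 5.57525 + 5.69293 + 5.81310 + 5.93581 + 6.06110 + 79.01878 = 108.09697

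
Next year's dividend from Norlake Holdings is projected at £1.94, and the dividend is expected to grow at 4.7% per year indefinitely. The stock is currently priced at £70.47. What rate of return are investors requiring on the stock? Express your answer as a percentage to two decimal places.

P = D₁/(r − g) ⇒ r = D₁/P + g = £1.9400/£70.47 + 0.047 = 0.027529 + 0.047 = 0.074529

7.45%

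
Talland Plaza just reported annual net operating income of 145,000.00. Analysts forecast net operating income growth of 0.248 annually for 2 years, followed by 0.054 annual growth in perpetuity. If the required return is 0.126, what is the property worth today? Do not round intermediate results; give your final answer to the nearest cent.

D_1 = 180960.00000
D_2 = 225838.08000
Terminal value at year 2: TV = D_2×(1+g_2)/(r−g_2) = 238033.33632/0.072 = 3306018.56000
P_0 = D_1/(1+r)^1 + D_2/(1+r)^2 + TV/(1+r)^2
    = 160710.47957 + 178123.16031 + 2607525.15230 = 2946358.79218

2946358.79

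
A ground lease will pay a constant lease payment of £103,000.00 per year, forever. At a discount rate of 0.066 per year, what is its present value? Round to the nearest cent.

£1560606.06

Level perpetuity: PV = C / r = £103,000.00 / 0.066 = £1,560,606.06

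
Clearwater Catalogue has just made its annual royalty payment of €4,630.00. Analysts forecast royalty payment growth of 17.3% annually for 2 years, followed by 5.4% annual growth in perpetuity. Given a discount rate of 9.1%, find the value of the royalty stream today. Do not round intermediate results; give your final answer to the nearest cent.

€162793.81

D_1 = 5430.99000
D_2 = 6370.55127
Terminal value at year 2: TV = D_2×(1+g_2)/(r−g_2) = 6714.56104/0.037 = 181474.62266
P_0 = D_1/(1+r)^1 + D_2/(1+r)^2 + TV/(1+r)^2
    = 4977.99267 + 5352.14060 + 152463.68098 = 162793.81425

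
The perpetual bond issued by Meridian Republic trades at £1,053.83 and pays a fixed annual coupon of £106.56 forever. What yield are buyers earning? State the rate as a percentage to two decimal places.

P = C/r ⇒ r = C/P = £106.56/£1,053.83 = 0.101117

10.11%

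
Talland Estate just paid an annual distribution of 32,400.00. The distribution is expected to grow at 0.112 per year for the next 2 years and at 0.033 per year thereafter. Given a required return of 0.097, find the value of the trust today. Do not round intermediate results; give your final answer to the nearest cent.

D_1 = 36028.80000
D_2 = 40064.02560
Terminal value at year 2: TV = D_2×(1+g_2)/(r−g_2) = 41386.13844/0.064 = 646658.41320
P_0 = D_1/(1+r)^1 + D_2/(1+r)^2 + TV/(1+r)^2
    = 32843.02644 + 33292.11066 + 537355.47366 = 603490.61076

603490.61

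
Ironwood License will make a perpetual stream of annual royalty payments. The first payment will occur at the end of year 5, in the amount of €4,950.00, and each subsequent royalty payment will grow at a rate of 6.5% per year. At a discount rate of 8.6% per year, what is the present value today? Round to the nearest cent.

Value at end of year 4: C₁ / (r − g) = €4,950.00 / (0.086 − 0.065) = €235,714.2857
Discount to today: PV = €235,714.2857 / (1 + 0.086)^4 = €235,714.2857 / 1.390975 = €169,459.77

€169459.77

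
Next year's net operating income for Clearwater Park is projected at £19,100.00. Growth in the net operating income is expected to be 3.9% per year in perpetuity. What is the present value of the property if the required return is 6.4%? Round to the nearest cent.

Growing perpetuity: P = D₁ / (r − g) = £19,100.0000 / (0.064 − 0.039) = £764,000.00

£764000.00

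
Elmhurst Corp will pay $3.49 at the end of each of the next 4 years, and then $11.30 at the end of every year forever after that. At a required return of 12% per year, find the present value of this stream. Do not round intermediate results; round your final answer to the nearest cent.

PV of 4-year annuity: $3.49 × [1 − (1+0.12)^−4] / 0.12 = 10.60035
Perpetuity value at year 4: $11.30 / 0.12 = 94.16667
PV of perpetuity: 94.16667 / (1+0.12)^4 = 59.84462
Total PV = 10.60035 + 59.84462 = 70.44497

$70.44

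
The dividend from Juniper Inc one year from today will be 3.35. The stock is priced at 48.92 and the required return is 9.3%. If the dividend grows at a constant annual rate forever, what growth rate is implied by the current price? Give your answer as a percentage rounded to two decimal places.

2.45%

P = D₁/(r−g) ⇒ g = r − D₁/P = 0.093 − 3.35/48.92 = 0.024521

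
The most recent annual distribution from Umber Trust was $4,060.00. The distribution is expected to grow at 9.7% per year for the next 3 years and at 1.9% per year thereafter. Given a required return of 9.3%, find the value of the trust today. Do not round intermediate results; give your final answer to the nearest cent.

$68792.72

D_1 = 4453.82000
D_2 = 4885.84054
D_3 = 5359.76707
Terminal value at year 3: TV = D_3×(1+g_2)/(r−g_2) = 5461.60265/0.074 = 73805.44117
P_0 = D_1/(1+r)^1 + D_2/(1+r)^2 + D_3/(1+r)^3 + TV/(1+r)^3
    = 4074.85819 + 4089.77075 + 4104.73789 + 56523.35016 = 68792.71699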